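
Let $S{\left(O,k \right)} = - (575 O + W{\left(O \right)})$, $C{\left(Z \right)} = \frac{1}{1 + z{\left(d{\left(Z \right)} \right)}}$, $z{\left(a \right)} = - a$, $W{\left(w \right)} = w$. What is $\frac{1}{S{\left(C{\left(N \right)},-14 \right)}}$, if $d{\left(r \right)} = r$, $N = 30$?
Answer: $\frac{29}{576} \approx 0.050347$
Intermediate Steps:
$C{\left(Z \right)} = \frac{1}{1 - Z}$
$S{\left(O,k \right)} = - 576 O$ ($S{\left(O,k \right)} = - (575 O + O) = - 576 O$)
$\frac{1}{S{\left(C{\left(N \right)},-14 \right)}} = \frac{1}{\left(-576\right) \left(- \frac{1}{-1 + 30}\right)} = \frac{1}{\left(-576\right) \left(- \frac{1}{29}\right)} = \frac{1}{\frac{576}{29}} = \frac{29}{576}$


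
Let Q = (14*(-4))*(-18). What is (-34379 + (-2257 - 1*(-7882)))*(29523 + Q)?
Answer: -877888374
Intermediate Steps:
Q = 1008 (Q = -56*(-18) = 1008)
(-34379 + (-2257 - 1*(-7882)))*(29523 + Q) = (-34379 + (-2257 - 1*(-7882)))*(29523 + 1008) = (-34379 + (-2257 + 7882))*30531 = (-34379 + 5625)*30531 = -28754*30531 = -877888374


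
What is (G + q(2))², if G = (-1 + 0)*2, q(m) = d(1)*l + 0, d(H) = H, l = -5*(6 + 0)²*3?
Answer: 293764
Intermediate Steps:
l = -540 (l = -5*6²*3 = -5*36*3 = -180*3 = -540)
q(m) = -540 (q(m) = 1*(-540) + 0 = -540 + 0 = -540)
G = -2 (G = -1*2 = -2)
(G + q(2))² = (-2 - 540)² = (-542)² = 293764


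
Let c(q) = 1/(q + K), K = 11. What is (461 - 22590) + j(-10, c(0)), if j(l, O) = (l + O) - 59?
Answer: -244177/11 ≈ -22198.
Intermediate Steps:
c(q) = 1/(11 + q) (c(q) = 1/(q + 11) = 1/(11 + q))
j(l, O) = -59 + O + l (j(l, O) = (O + l) - 59 = -59 + O + l)
(461 - 22590) + j(-10, c(0)) = (461 - 22590) + (-59 + 1/(11 + 0) - 10) = -22129 + (-59 + 1/11 - 10) = -22129 - 758/11 = -244177/11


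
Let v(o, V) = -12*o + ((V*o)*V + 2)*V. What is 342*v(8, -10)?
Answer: -2775672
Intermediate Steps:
v(o, V) = -12*o + V*(2 + o*V**2) (v(o, V) = -12*o + (o*V**2 + 2)*V = -12*o + (2 + o*V**2)*V = -12*o + V*(2 + o*V**2))
342*v(8, -10) = 342*(-12*8 + 2*(-10) + 8*(-10)**3) = 342*(-96 - 20 + 8*(-1000)) = 342*(-96 - 20 - 8000) = 342*(-8116) = -2775672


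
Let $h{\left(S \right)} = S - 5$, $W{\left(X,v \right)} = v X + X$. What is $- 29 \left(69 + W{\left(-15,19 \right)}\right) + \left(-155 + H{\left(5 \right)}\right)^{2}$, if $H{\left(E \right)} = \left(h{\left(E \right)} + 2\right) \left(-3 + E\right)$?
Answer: $29500$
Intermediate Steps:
$W{\left(X,v \right)} = X + X v$ ($W{\left(X,v \right)} = X v + X = X + X v$)
$h{\left(S \right)} = -5 + S$
$H{\left(E \right)} = \left(-3 + E\right)^{2}$ ($H{\left(E \right)} = \left(\left(-5 + E\right) + 2\right) \left(-3 + E\right) = \left(-3 + E\right) \left(-3 + E\right) = \left(-3 + E\right)^{2}$)
$- 29 \left(69 + W{\left(-15,19 \right)}\right) + \left(-155 + H{\left(5 \right)}\right)^{2} = - 29 \left(69 - 15 \left(1 + 19\right)\right) + \left(-155 + \left(9 - 5 + 5 \left(-5 + 5\right)\right)\right)^{2} = - 29 \left(69 - 300\right) + \left(-155 + \left(9 - 5 + 5 \cdot 0\right)\right)^{2} = - 29 \left(69 - 300\right) + \left(-155 + \left(9 - 5 + 0\right)\right)^{2} = \left(-29\right) \left(-231\right) + \left(-155 + 4\right)^{2} = 6699 + \left(-151\right)^{2} = 6699 + 22801 = 29500$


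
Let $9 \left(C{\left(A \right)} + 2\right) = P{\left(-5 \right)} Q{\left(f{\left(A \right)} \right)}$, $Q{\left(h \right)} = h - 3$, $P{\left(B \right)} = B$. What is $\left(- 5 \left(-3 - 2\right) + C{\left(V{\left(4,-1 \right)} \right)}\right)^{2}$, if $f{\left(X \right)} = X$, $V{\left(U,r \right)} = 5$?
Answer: $\frac{38809}{81} \approx 479.12$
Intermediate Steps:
$Q{\left(h \right)} = -3 + h$
$C{\left(A \right)} = - \frac{1}{3} - \frac{5 A}{9}$ ($C{\left(A \right)} = -2 + \frac{\left(-5\right) \left(-3 + A\right)}{9} = -2 + \frac{15 - 5 A}{9} = -2 - \left(- \frac{5}{3} + \frac{5 A}{9}\right) = - \frac{1}{3} - \frac{5 A}{9}$)
$\left(- 5 \left(-3 - 2\right) + C{\left(V{\left(4,-1 \right)} \right)}\right)^{2} = \left(- 5 \left(-3 - 2\right) - \frac{28}{9}\right)^{2} = \left(\left(-5\right) \left(-5\right) - \frac{28}{9}\right)^{2} = \left(25 - \frac{28}{9}\right)^{2} = \left(\frac{197}{9}\right)^{2} = \frac{38809}{81}$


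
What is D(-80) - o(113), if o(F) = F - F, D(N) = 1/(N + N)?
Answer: -1/160 ≈ -0.0062500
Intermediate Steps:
D(N) = 1/(2*N)
o(F) = 0
D(-80) - o(113) = (½)/(-80) - 1*0 = (½)*(-1/80) + 0 = -1/160 + 0 = -1/160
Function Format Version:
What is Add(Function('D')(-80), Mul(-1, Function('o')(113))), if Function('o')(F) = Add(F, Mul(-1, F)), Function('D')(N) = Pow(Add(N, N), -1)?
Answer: Rational(-1, 160) ≈ -0.0062500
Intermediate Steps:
Function('D')(N) = Mul(Rational(1, 2), Pow(N, -1)) (Function('D')(N) = Pow(Mul(2, N), -1) = Mul(Rational(1, 2), Pow(N, -1)))
Function('o')(F) = 0
Add(Function('D')(-80), Mul(-1, Function('o')(113))) = Add(Mul(Rational(1, 2), Pow(-80, -1)), Mul(-1, 0)) = Add(Mul(Rational(1, 2), Rational(-1, 80)), 0) = Add(Rational(-1, 160), 0) = Rational(-1, 160)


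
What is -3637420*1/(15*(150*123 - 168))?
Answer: -363742/27423 ≈ -13.264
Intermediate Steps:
-3637420*1/(15*(150*123 - 168)) = -3637420*1/(15*(18450 - 168)) = -3637420/(18282*15) = -3637420/274230 = -3637420*1/274230 = -363742/27423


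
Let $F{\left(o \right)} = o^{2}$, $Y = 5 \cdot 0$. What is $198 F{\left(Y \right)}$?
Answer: $0$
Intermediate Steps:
$Y = 0$
$198 F{\left(Y \right)} = 198 \cdot 0^{2} = 198 \cdot 0 = 0$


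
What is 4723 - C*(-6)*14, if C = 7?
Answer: 5311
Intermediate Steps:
4723 - C*(-6)*14 = 4723 - 7*(-6)*14 = 4723 - (-42)*14 = 4723 - 1*(-588) = 4723 + 588 = 5311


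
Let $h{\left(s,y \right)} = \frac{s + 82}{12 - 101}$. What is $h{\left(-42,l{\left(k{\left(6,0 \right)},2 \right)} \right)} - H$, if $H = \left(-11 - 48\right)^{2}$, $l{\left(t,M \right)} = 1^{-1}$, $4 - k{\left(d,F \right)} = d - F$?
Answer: $- \frac{309849}{89} \approx -3481.4$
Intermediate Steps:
$k{\left(d,F \right)} = 4 + F - d$ ($k{\left(d,F \right)} = 4 - \left(d - F\right) = 4 + \left(F - d\right) = 4 + F - d$)
$l{\left(t,M \right)} = 1$
$H = 3481$ ($H = \left(-59\right)^{2} = 3481$)
$h{\left(s,y \right)} = - \frac{82}{89} - \frac{s}{89}$ ($h{\left(s,y \right)} = \frac{82 + s}{-89} = \left(82 + s\right) \left(- \frac{1}{89}\right) = - \frac{82}{89} - \frac{s}{89}$)
$h{\left(-42,l{\left(k{\left(6,0 \right)},2 \right)} \right)} - H = \left(- \frac{82}{89} - - \frac{42}{89}\right) - 3481 = \left(- \frac{82}{89} + \frac{42}{89}\right) - 3481 = - \frac{40}{89} - 3481 = - \frac{309849}{89}$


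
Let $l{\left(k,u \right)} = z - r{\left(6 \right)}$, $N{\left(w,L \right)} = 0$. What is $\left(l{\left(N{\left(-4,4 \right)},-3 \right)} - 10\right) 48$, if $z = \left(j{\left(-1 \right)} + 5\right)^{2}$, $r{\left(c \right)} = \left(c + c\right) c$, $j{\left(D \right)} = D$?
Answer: $-3168$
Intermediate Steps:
$r{\left(c \right)} = 2 c^{2}$ ($r{\left(c \right)} = 2 c c = 2 c^{2}$)
$z = 16$ ($z = \left(-1 + 5\right)^{2} = 4^{2} = 16$)
$l{\left(k,u \right)} = -56$ ($l{\left(k,u \right)} = 16 - 2 \cdot 6^{2} = 16 - 2 \cdot 36 = 16 - 72 = -56$)
$\left(l{\left(N{\left(-4,4 \right)},-3 \right)} - 10\right) 48 = \left(-56 - 10\right) 48 = \left(-66\right) 48 = -3168$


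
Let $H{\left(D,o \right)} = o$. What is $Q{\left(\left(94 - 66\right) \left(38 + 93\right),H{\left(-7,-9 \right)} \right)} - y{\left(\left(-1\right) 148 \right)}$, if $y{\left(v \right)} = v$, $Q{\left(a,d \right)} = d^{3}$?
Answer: $-581$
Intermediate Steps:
$Q{\left(\left(94 - 66\right) \left(38 + 93\right),H{\left(-7,-9 \right)} \right)} - y{\left(\left(-1\right) 148 \right)} = \left(-9\right)^{3} - \left(-1\right) 148 = -729 - -148 = -729 + 148 = -581$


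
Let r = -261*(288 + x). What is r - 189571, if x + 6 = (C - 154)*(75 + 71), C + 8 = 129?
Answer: 994325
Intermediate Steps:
C = 121 (C = -8 + 129 = 121)
x = -4824 (x = -6 + (121 - 154)*(75 + 71) = -6 - 33*146 = -6 - 4818 = -4824)
r = 1183896 (r = -261*(288 - 4824) = -261*(-4536) = 1183896)
r - 189571 = 1183896 - 189571 = 994325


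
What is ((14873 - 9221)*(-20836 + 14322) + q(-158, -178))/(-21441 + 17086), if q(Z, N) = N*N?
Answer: 36785444/4355 ≈ 8446.7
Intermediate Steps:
q(Z, N) = N²
((14873 - 9221)*(-20836 + 14322) + q(-158, -178))/(-21441 + 17086) = ((14873 - 9221)*(-20836 + 14322) + (-178)²)/(-21441 + 17086) = (5652*(-6514) + 31684)/(-4355) = (-36817128 + 31684)*(-1/4355) = -36785444*(-1/4355) = 36785444/4355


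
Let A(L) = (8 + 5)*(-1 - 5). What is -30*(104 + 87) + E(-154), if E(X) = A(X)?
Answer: -5808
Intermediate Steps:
A(L) = -78 (A(L) = 13*(-6) = -78)
E(X) = -78
-30*(104 + 87) + E(-154) = -30*(104 + 87) - 78 = -30*191 - 78 = -5730 - 78 = -5808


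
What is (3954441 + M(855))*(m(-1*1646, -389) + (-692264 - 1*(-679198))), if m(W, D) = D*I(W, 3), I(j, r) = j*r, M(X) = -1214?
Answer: 7542029722232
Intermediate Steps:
m(W, D) = 3*D*W (m(W, D) = D*(W*3) = D*(3*W) = 3*D*W)
(3954441 + M(855))*(m(-1*1646, -389) + (-692264 - 1*(-679198))) = (3954441 - 1214)*(3*(-389)*(-1*1646) + (-692264 - 1*(-679198))) = 3953227*(3*(-389)*(-1646) + (-692264 + 679198)) = 3953227*(1920882 - 13066) = 3953227*1907816 = 7542029722232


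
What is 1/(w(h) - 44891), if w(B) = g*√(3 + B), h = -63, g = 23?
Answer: -44891/2015233621 - 46*I*√15/2015233621 ≈ -2.2276e-5 - 8.8405e-8*I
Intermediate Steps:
w(B) = 23*√(3 + B)
1/(w(h) - 44891) = 1/(23*√(3 - 63) - 44891) = 1/(23*√(-60) - 44891) = 1/(23*(2*I*√15) - 44891) = 1/(46*I*√15 - 44891) = 1/(-44891 + 46*I*√15)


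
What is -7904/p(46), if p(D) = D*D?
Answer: -1976/529 ≈ -3.7354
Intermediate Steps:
p(D) = D²
-7904/p(46) = -7904/(46²) = -7904/2116 = -7904*1/2116 = -1976/529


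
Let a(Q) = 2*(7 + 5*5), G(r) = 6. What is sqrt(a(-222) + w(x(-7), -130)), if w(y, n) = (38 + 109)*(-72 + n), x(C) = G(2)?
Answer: I*sqrt(29630) ≈ 172.13*I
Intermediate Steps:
x(C) = 6
w(y, n) = -10584 + 147*n (w(y, n) = 147*(-72 + n) = -10584 + 147*n)
a(Q) = 64 (a(Q) = 2*(7 + 25) = 2*32 = 64)
sqrt(a(-222) + w(x(-7), -130)) = sqrt(64 + (-10584 + 147*(-130))) = sqrt(64 + (-10584 - 19110)) = sqrt(64 - 29694) = sqrt(-29630) = I*sqrt(29630)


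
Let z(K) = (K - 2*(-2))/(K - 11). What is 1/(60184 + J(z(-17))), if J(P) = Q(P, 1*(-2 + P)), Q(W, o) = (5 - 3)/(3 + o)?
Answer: 41/2467600 ≈ 1.6615e-5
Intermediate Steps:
Q(W, o) = 2/(3 + o)
z(K) = (4 + K)/(-11 + K) (z(K) = (K + 4)/(-11 + K) = (4 + K)/(-11 + K))
J(P) = 2/(1 + P) (J(P) = 2/(3 + 1*(-2 + P)) = 2/(3 + (-2 + P)) = 2/(1 + P))
1/(60184 + J(z(-17))) = 1/(60184 + 2/(1 + (4 - 17)/(-11 - 17))) = 1/(60184 + 2/(1 - 13/(-28))) = 1/(60184 + 2/(1 - 1/28*(-13))) = 1/(60184 + 2/(1 + 13/28)) = 1/(60184 + 2/(41/28)) = 1/(60184 + 2*(28/41)) = 1/(60184 + 56/41) = 1/(2467600/41) = 41/2467600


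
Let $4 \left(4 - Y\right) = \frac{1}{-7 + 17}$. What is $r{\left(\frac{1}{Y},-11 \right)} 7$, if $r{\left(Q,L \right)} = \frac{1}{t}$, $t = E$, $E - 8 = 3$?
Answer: $\frac{7}{11} \approx 0.63636$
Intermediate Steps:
$E = 11$ ($E = 8 + 3 = 11$)
$t = 11$
$Y = \frac{159}{40}$ ($Y = 4 - \frac{1}{4 \left(-7 + 17\right)} = 4 - \frac{1}{4 \cdot 10} = 4 - \frac{1}{40} = \frac{159}{40} \approx 3.975$)
$r{\left(Q,L \right)} = \frac{1}{11}$
$r{\left(\frac{1}{Y},-11 \right)} 7 = \frac{1}{11} \cdot 7 = \frac{7}{11}$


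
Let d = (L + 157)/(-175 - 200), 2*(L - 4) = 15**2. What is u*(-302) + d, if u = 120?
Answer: -27180547/750 ≈ -36241.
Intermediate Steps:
L = 233/2 (L = 4 + (1/2)*15**2 = 4 + (1/2)*225 = 4 + 225/2 = 233/2 ≈ 116.50)
d = -547/750 (d = (233/2 + 157)/(-175 - 200) = (547/2)/(-375) = (547/2)*(-1/375) = -547/750 ≈ -0.72933)
u*(-302) + d = 120*(-302) - 547/750 = -36240 - 547/750 = -27180547/750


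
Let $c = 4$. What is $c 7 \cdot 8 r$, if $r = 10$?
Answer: $2240$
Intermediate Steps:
$c 7 \cdot 8 r = 4 \cdot 7 \cdot 8 \cdot 10 = 4 \cdot 56 \cdot 10 = 4 \cdot 560 = 2240$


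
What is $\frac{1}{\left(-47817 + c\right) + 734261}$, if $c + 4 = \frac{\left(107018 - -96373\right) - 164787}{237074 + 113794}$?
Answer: $\frac{29239}{20070822377} \approx 1.4568 \cdot 10^{-6}$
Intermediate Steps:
$c = - \frac{113739}{29239}$ ($c = -4 + \frac{\left(107018 - -96373\right) - 164787}{237074 + 113794} = -4 + \frac{\left(107018 + 96373\right) - 164787}{350868} = -4 + \left(203391 - 164787\right) \frac{1}{350868} = -4 + 38604 \cdot \frac{1}{350868} = -4 + \frac{3217}{29239} = - \frac{113739}{29239} \approx -3.89$)
$\frac{1}{\left(-47817 + c\right) + 734261} = \frac{1}{\left(-47817 - \frac{113739}{29239}\right) + 734261} = \frac{1}{- \frac{1398235002}{29239} + 734261} = \frac{1}{\frac{20070822377}{29239}} = \frac{29239}{20070822377}$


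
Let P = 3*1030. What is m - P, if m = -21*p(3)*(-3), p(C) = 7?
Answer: -2649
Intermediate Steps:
P = 3090
m = 441 (m = -21*7*(-3) = -147*(-3) = 441)
m - P = 441 - 1*3090 = 441 - 3090 = -2649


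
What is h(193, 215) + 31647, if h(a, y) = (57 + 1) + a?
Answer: 31898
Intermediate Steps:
h(a, y) = 58 + a
h(193, 215) + 31647 = (58 + 193) + 31647 = 251 + 31647 = 31898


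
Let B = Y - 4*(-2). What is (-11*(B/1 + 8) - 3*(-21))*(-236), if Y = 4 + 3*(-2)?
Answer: 21476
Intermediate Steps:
Y = -2 (Y = 4 - 6 = -2)
B = 6 (B = -2 - 4*(-2) = -2 + 8 = 6)
(-11*(B/1 + 8) - 3*(-21))*(-236) = (-11*(6/1 + 8) - 3*(-21))*(-236) = (-11*(6*1 + 8) + 63)*(-236) = (-11*(6 + 8) + 63)*(-236) = (-11*14 + 63)*(-236) = (-154 + 63)*(-236) = -91*(-236) = 21476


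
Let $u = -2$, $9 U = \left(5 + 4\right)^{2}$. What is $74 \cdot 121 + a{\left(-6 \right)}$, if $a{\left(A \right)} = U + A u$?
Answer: $8975$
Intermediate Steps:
$U = 9$ ($U = \frac{\left(5 + 4\right)^{2}}{9} = \frac{9^{2}}{9} = \frac{1}{9} \cdot 81 = 9$)
$a{\left(A \right)} = 9 - 2 A$ ($a{\left(A \right)} = 9 + A \left(-2\right) = 9 - 2 A$)
$74 \cdot 121 + a{\left(-6 \right)} = 74 \cdot 121 + \left(9 - -12\right) = 8954 + \left(9 + 12\right) = 8954 + 21 = 8975$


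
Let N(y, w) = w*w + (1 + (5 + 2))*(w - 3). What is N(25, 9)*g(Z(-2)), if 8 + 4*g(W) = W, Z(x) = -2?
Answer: -645/2 ≈ -322.50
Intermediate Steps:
g(W) = -2 + W/4
N(y, w) = -24 + w² + 8*w (N(y, w) = w² + (1 + 7)*(-3 + w) = w² + 8*(-3 + w) = w² + (-24 + 8*w) = -24 + w² + 8*w)
N(25, 9)*g(Z(-2)) = (-24 + 9² + 8*9)*(-2 + (¼)*(-2)) = (-24 + 81 + 72)*(-2 - ½) = 129*(-5/2) = -645/2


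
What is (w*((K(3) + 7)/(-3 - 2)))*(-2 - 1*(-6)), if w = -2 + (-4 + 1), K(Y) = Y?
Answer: 40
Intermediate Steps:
w = -5 (w = -2 - 3 = -5)
(w*((K(3) + 7)/(-3 - 2)))*(-2 - 1*(-6)) = (-5*(3 + 7)/(-3 - 2))*(-2 - 1*(-6)) = (-50/(-5))*(-2 + 6) = -50*(-1)/5*4 = -5*(-2)*4 = 10*4 = 40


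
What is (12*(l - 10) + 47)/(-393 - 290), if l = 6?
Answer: 1/683 ≈ 0.0014641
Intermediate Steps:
(12*(l - 10) + 47)/(-393 - 290) = (12*(6 - 10) + 47)/(-393 - 290) = (12*(-4) + 47)/(-683) = (-48 + 47)*(-1/683) = -1*(-1/683) = 1/683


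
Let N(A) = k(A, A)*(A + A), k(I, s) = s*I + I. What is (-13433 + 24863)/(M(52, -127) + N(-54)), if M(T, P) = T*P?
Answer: -1143/31570 ≈ -0.036205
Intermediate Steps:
k(I, s) = I + I*s (k(I, s) = I*s + I = I + I*s)
M(T, P) = P*T
N(A) = 2*A²*(1 + A) (N(A) = (A*(1 + A))*(A + A) = (A*(1 + A))*(2*A) = 2*A²*(1 + A))
(-13433 + 24863)/(M(52, -127) + N(-54)) = (-13433 + 24863)/(-127*52 + 2*(-54)²*(1 - 54)) = 11430/(-6604 + 2*2916*(-53)) = 11430/(-6604 - 309096) = 11430/(-315700) = 11430*(-1/315700) = -1143/31570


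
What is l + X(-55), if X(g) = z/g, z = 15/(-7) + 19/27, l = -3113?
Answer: -32359363/10395 ≈ -3113.0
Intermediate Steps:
z = -272/189 (z = 15*(-⅐) + 19*(1/27) = -15/7 + 19/27 = -272/189 ≈ -1.4392)
X(g) = -272/(189*g)
l + X(-55) = -3113 - 272/189/(-55) = -3113 - 272/189*(-1/55) = -3113 + 272/10395 = -32359363/10395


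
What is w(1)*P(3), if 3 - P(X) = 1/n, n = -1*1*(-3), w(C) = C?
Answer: 8/3 ≈ 2.6667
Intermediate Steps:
n = 3 (n = -1*(-3) = 3)
P(X) = 8/3 (P(X) = 3 - 1/3 = 3 - 1*⅓ = 3 - ⅓ = 8/3)
w(1)*P(3) = 1*(8/3) = 8/3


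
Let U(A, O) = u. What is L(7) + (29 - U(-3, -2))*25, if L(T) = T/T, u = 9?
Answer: 501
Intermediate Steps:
L(T) = 1
U(A, O) = 9
L(7) + (29 - U(-3, -2))*25 = 1 + (29 - 1*9)*25 = 1 + (29 - 9)*25 = 1 + 20*25 = 1 + 500 = 501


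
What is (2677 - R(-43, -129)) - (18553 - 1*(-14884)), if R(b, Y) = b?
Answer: -30717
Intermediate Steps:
(2677 - R(-43, -129)) - (18553 - 1*(-14884)) = (2677 - 1*(-43)) - (18553 - 1*(-14884)) = (2677 + 43) - (18553 + 14884) = 2720 - 1*33437 = 2720 - 33437 = -30717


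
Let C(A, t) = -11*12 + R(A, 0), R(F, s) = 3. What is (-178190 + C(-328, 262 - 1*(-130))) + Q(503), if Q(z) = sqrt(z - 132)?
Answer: -178319 + sqrt(371) ≈ -1.7830e+5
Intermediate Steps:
Q(z) = sqrt(-132 + z)
C(A, t) = -129 (C(A, t) = -11*12 + 3 = -132 + 3 = -129)
(-178190 + C(-328, 262 - 1*(-130))) + Q(503) = (-178190 - 129) + sqrt(-132 + 503) = -178319 + sqrt(371)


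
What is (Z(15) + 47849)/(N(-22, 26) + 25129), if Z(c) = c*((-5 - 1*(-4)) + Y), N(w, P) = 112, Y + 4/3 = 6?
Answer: 47904/25241 ≈ 1.8979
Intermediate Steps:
Y = 14/3 (Y = -4/3 + 6 = 14/3 ≈ 4.6667)
Z(c) = 11*c/3 (Z(c) = c*((-5 - 1*(-4)) + 14/3) = c*((-5 + 4) + 14/3) = c*(-1 + 14/3) = c*(11/3) = 11*c/3)
(Z(15) + 47849)/(N(-22, 26) + 25129) = ((11/3)*15 + 47849)/(112 + 25129) = (55 + 47849)/25241 = 47904*(1/25241) = 47904/25241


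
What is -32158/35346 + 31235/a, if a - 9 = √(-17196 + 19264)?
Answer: -5000094368/35116251 + 62470*√517/1987 ≈ 572.47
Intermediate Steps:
a = 9 + 2*√517 (a = 9 + √(-17196 + 19264) = 9 + √2068 = 9 + 2*√517 ≈ 54.475)
-32158/35346 + 31235/a = -32158/35346 + 31235/(9 + 2*√517) = -32158*1/35346 + 31235/(9 + 2*√517) = -16079/17673 + 31235/(9 + 2*√517)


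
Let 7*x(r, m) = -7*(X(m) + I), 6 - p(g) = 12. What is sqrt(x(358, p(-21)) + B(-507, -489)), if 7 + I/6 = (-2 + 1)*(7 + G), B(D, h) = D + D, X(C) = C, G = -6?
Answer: 8*I*sqrt(15) ≈ 30.984*I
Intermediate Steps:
p(g) = -6 (p(g) = 6 - 1*12 = 6 - 12 = -6)
B(D, h) = 2*D
I = -48 (I = -42 + 6*((-2 + 1)*(7 - 6)) = -42 + 6*(-1*1) = -42 + 6*(-1) = -42 - 6 = -48)
x(r, m) = 48 - m (x(r, m) = (-7*(m - 48))/7 = (-7*(-48 + m))/7 = (336 - 7*m)/7 = 48 - m)
sqrt(x(358, p(-21)) + B(-507, -489)) = sqrt((48 - 1*(-6)) + 2*(-507)) = sqrt((48 + 6) - 1014) = sqrt(54 - 1014) = sqrt(-960) = 8*I*sqrt(15)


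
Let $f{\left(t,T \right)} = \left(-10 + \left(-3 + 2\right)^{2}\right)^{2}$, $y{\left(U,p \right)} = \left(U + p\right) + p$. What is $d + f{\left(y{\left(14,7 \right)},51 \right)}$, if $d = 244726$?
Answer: $244807$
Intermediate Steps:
$y{\left(U,p \right)} = U + 2 p$
$f{\left(t,T \right)} = 81$ ($f{\left(t,T \right)} = \left(-10 + \left(-1\right)^{2}\right)^{2} = \left(-10 + 1\right)^{2} = \left(-9\right)^{2} = 81$)
$d + f{\left(y{\left(14,7 \right)},51 \right)} = 244726 + 81 = 244807$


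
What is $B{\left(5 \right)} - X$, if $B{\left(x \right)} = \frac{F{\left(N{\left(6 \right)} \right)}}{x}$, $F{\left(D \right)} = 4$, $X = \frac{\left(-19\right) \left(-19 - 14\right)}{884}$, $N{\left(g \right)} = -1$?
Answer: $\frac{401}{4420} \approx 0.090724$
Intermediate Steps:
$X = \frac{627}{884}$ ($X = \left(-19\right) \left(-33\right) \frac{1}{884} = 627 \cdot \frac{1}{884} = \frac{627}{884} \approx 0.70928$)
$B{\left(x \right)} = \frac{4}{x}$
$B{\left(5 \right)} - X = \frac{4}{5} - \frac{627}{884} = \frac{401}{4420}$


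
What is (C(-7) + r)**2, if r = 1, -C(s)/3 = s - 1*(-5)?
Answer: 49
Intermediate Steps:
C(s) = -15 - 3*s (C(s) = -3*(s - 1*(-5)) = -3*(s + 5) = -3*(5 + s) = -15 - 3*s)
(C(-7) + r)**2 = ((-15 - 3*(-7)) + 1)**2 = ((-15 + 21) + 1)**2 = (6 + 1)**2 = 7**2 = 49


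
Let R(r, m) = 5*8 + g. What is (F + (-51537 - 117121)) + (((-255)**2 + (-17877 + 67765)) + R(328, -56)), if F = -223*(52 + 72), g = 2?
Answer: -81355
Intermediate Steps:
R(r, m) = 42 (R(r, m) = 5*8 + 2 = 40 + 2 = 42)
F = -27652 (F = -223*124 = -27652)
(F + (-51537 - 117121)) + (((-255)**2 + (-17877 + 67765)) + R(328, -56)) = (-27652 + (-51537 - 117121)) + (((-255)**2 + (-17877 + 67765)) + 42) = (-27652 - 168658) + ((65025 + 49888) + 42) = -196310 + (114913 + 42) = -196310 + 114955 = -81355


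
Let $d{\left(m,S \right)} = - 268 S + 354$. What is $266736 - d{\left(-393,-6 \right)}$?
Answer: $264774$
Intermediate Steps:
$d{\left(m,S \right)} = 354 - 268 S$
$266736 - d{\left(-393,-6 \right)} = 266736 - \left(354 - -1608\right) = 266736 - \left(354 + 1608\right) = 266736 - 1962 = 264774$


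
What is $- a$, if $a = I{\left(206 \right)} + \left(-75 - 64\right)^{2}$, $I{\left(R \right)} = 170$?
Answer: $-19491$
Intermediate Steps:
$a = 19491$ ($a = 170 + \left(-75 - 64\right)^{2} = 170 + \left(-139\right)^{2} = 170 + 19321 = 19491$)
$- a = \left(-1\right) 19491 = -19491$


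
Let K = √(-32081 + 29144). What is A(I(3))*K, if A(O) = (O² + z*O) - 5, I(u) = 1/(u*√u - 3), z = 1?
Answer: -85*I*√2937/18 + 2*I*√979/3 ≈ -235.06*I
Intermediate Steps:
I(u) = 1/(-3 + u^(3/2)) (I(u) = 1/(u^(3/2) - 3) = 1/(-3 + u^(3/2)))
A(O) = -5 + O + O² (A(O) = (O² + 1*O) - 5 = (O² + O) - 5 = (O + O²) - 5 = -5 + O + O²)
K = I*√2937 (K = √(-2937) = I*√2937 ≈ 54.194*I)
A(I(3))*K = (-5 + 1/(-3 + 3^(3/2)) + (1/(-3 + 3^(3/2)))²)*(I*√2937) = (-5 + 1/(-3 + 3*√3) + (1/(-3 + 3*√3))²)*(I*√2937) = (-5 + 1/(-3 + 3*√3) + (-3 + 3*√3)⁻²)*(I*√2937) = I*√2937*(-5 + 1/(-3 + 3*√3) + (-3 + 3*√3)⁻²)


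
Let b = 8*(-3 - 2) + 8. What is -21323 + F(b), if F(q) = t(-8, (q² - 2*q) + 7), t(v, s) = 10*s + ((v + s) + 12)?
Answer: -9274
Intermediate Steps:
t(v, s) = 12 + v + 11*s (t(v, s) = 10*s + ((s + v) + 12) = 10*s + (12 + s + v) = 12 + v + 11*s)
b = -32 (b = 8*(-5) + 8 = -40 + 8 = -32)
F(q) = 81 - 22*q + 11*q² (F(q) = 12 - 8 + 11*((q² - 2*q) + 7) = 12 - 8 + 11*(7 + q² - 2*q) = 12 - 8 + (77 - 22*q + 11*q²) = 81 - 22*q + 11*q²)
-21323 + F(b) = -21323 + (81 - 22*(-32) + 11*(-32)²) = -21323 + (81 + 704 + 11*1024) = -21323 + (81 + 704 + 11264) = -21323 + 12049 = -9274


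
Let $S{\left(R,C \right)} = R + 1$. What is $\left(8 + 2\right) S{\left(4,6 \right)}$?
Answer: $50$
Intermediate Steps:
$S{\left(R,C \right)} = 1 + R$
$\left(8 + 2\right) S{\left(4,6 \right)} = \left(8 + 2\right) \left(1 + 4\right) = 10 \cdot 5 = 50$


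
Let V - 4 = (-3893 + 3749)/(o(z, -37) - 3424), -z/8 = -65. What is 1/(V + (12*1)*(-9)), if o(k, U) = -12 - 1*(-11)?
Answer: -3425/356056 ≈ -0.0096193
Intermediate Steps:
z = 520 (z = -8*(-65) = 520)
o(k, U) = -1 (o(k, U) = -12 + 11 = -1)
V = 13844/3425 (V = 4 + (-3893 + 3749)/(-1 - 3424) = 4 - 144/(-3425) = 4 - 144*(-1/3425) = 4 + 144/3425 = 13844/3425 ≈ 4.0420)
1/(V + (12*1)*(-9)) = 1/(13844/3425 + (12*1)*(-9)) = 1/(13844/3425 + 12*(-9)) = 1/(13844/3425 - 108) = 1/(-356056/3425) = -3425/356056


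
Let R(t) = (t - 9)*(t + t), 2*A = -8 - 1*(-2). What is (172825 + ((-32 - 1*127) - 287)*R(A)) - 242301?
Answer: -101588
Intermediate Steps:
A = -3 (A = (-8 - 1*(-2))/2 = (-8 + 2)/2 = (½)*(-6) = -3)
R(t) = 2*t*(-9 + t) (R(t) = (-9 + t)*(2*t) = 2*t*(-9 + t))
(172825 + ((-32 - 1*127) - 287)*R(A)) - 242301 = (172825 + ((-32 - 1*127) - 287)*(2*(-3)*(-9 - 3))) - 242301 = (172825 + ((-32 - 127) - 287)*(2*(-3)*(-12))) - 242301 = (172825 + (-159 - 287)*72) - 242301 = (172825 - 446*72) - 242301 = (172825 - 32112) - 242301 = 140713 - 242301 = -101588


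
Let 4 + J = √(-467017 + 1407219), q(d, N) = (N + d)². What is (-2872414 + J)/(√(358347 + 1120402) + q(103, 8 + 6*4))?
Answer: -26174909025/165335938 - √1390322767298/330671876 + 18225*√940202/330671876 + 1436209*√1478749/165335938 ≈ -147.70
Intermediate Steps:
J = -4 + √940202 (J = -4 + √(-467017 + 1407219) = -4 + √940202 ≈ 965.64)
(-2872414 + J)/(√(358347 + 1120402) + q(103, 8 + 6*4)) = (-2872414 + (-4 + √940202))/(√(358347 + 1120402) + ((8 + 6*4) + 103)²) = (-2872418 + √940202)/(√1478749 + ((8 + 24) + 103)²) = (-2872418 + √940202)/(√1478749 + (32 + 103)²) = (-2872418 + √940202)/(√1478749 + 135²) = (-2872418 + √940202)/(√1478749 + 18225) = (-2872418 + √940202)/(18225 + √1478749)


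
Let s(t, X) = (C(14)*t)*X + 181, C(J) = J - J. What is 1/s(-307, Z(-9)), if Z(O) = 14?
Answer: 1/181 ≈ 0.0055249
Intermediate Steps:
C(J) = 0
s(t, X) = 181 (s(t, X) = (0*t)*X + 181 = 0*X + 181 = 0 + 181 = 181)
1/s(-307, Z(-9)) = 1/181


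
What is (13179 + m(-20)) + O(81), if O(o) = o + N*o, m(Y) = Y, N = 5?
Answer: 13645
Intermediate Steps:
O(o) = 6*o (O(o) = o + 5*o = 6*o)
(13179 + m(-20)) + O(81) = (13179 - 20) + 6*81 = 13159 + 486 = 13645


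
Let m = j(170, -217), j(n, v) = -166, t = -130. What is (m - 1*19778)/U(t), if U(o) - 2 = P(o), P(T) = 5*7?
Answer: -19944/37 ≈ -539.03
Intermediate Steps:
m = -166
P(T) = 35
U(o) = 37 (U(o) = 2 + 35 = 37)
(m - 1*19778)/U(t) = (-166 - 1*19778)/37 = (-166 - 19778)*(1/37) = -19944*1/37 = -19944/37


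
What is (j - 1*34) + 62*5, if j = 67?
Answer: 343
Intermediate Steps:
(j - 1*34) + 62*5 = (67 - 1*34) + 62*5 = (67 - 34) + 310 = 33 + 310 = 343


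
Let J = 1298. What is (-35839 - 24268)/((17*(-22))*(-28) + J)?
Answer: -60107/11770 ≈ -5.1068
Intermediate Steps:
(-35839 - 24268)/((17*(-22))*(-28) + J) = (-35839 - 24268)/((17*(-22))*(-28) + 1298) = -60107/(-374*(-28) + 1298) = -60107/(10472 + 1298) = -60107/11770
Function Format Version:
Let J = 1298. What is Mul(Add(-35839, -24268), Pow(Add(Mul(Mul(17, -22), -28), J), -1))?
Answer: Rational(-60107, 11770) ≈ -5.1068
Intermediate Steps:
Mul(Add(-35839, -24268), Pow(Add(Mul(Mul(17, -22), -28), J), -1)) = Mul(Add(-35839, -24268), Pow(Add(Mul(Mul(17, -22), -28), 1298), -1)) = Mul(-60107, Pow(Add(Mul(-374, -28), 1298), -1)) = Mul(-60107, Pow(Add(10472, 1298), -1)) = Mul(-60107, Pow(11770, -1)) = Mul(-60107, Rational(1, 11770)) = Rational(-60107, 11770)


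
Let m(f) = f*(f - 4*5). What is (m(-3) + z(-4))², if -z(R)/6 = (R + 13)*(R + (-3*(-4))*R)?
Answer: 8277129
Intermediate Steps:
m(f) = f*(-20 + f) (m(f) = f*(f - 20) = f*(-20 + f))
z(R) = -78*R*(13 + R) (z(R) = -6*(R + 13)*(R + (-3*(-4))*R) = -6*(13 + R)*(R + 12*R) = -6*(13 + R)*13*R = -78*R*(13 + R))
(m(-3) + z(-4))² = (-3*(-20 - 3) - 78*(-4)*(13 - 4))² = (-3*(-23) - 78*(-4)*9)² = (69 + 2808)² = 2877² = 8277129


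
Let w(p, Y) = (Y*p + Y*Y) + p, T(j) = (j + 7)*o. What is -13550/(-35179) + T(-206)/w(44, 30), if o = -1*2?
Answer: 22339221/39822628 ≈ 0.56097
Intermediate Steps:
o = -2
T(j) = -14 - 2*j (T(j) = (j + 7)*(-2) = (7 + j)*(-2) = -14 - 2*j)
w(p, Y) = p + Y² + Y*p (w(p, Y) = (Y*p + Y²) + p = (Y² + Y*p) + p = p + Y² + Y*p)
-13550/(-35179) + T(-206)/w(44, 30) = -13550/(-35179) + (-14 - 2*(-206))/(44 + 30² + 30*44) = -13550*(-1/35179) + (-14 + 412)/(44 + 900 + 1320) = 13550/35179 + 398/2264 = 13550/35179 + 398*(1/2264) = 13550/35179 + 199/1132 = 22339221/39822628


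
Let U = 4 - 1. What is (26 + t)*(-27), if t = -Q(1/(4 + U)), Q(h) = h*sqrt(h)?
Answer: -702 + 27*sqrt(7)/49 ≈ -700.54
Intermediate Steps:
U = 3
Q(h) = h**(3/2)
t = -sqrt(7)/49 (t = -(1/(4 + 3))**(3/2) = -(1/7)**(3/2) = -sqrt(7)/49 ≈ -0.053995)
(26 + t)*(-27) = (26 - sqrt(7)/49)*(-27) = -702 + 27*sqrt(7)/49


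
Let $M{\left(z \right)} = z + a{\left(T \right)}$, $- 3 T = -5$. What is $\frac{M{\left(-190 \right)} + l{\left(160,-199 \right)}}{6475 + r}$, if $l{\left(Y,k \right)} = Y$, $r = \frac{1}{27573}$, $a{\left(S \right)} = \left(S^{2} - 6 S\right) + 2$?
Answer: $- \frac{2913547}{535605528} \approx -0.0054397$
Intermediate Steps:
$T = \frac{5}{3}$ ($T = \left(- \frac{1}{3}\right) \left(-5\right) = \frac{5}{3} \approx 1.6667$)
$a{\left(S \right)} = 2 + S^{2} - 6 S$
$r = \frac{1}{27573} \approx 3.6267 \cdot 10^{-5}$
$M{\left(z \right)} = - \frac{47}{9} + z$ ($M{\left(z \right)} = z + \left(2 + \left(\frac{5}{3}\right)^{2} - 10\right) = z + \left(2 + \frac{25}{9} - 10\right) = z - \frac{47}{9} = - \frac{47}{9} + z$)
$\frac{M{\left(-190 \right)} + l{\left(160,-199 \right)}}{6475 + r} = \frac{\left(- \frac{47}{9} - 190\right) + 160}{6475 + \frac{1}{27573}} = \frac{- \frac{1757}{9} + 160}{\frac{178535176}{27573}} = \left(- \frac{317}{9}\right) \frac{27573}{178535176} = - \frac{2913547}{535605528}$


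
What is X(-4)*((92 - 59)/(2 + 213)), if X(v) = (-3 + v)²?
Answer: 1617/215 ≈ 7.5209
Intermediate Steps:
X(-4)*((92 - 59)/(2 + 213)) = (-3 - 4)²*((92 - 59)/(2 + 213)) = (-7)²*(33/215) = 49*(33*(1/215)) = 49*(33/215) = 1617/215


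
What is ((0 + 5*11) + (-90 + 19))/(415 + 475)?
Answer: -8/445 ≈ -0.017978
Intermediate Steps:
((0 + 5*11) + (-90 + 19))/(415 + 475) = ((0 + 55) - 71)/890 = (55 - 71)*(1/890) = -16*1/890 = -8/445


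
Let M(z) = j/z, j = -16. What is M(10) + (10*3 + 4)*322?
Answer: 54732/5 ≈ 10946.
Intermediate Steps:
M(z) = -16/z
M(10) + (10*3 + 4)*322 = -16/10 + (10*3 + 4)*322 = -16*⅒ + (30 + 4)*322 = -8/5 + 34*322 = -8/5 + 10948 = 54732/5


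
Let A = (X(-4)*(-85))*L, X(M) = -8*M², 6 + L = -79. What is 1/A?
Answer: -1/924800 ≈ -1.0813e-6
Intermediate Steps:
L = -85 (L = -6 - 79 = -85)
A = -924800 (A = (-8*(-4)²*(-85))*(-85) = (-8*16*(-85))*(-85) = -128*(-85)*(-85) = 10880*(-85) = -924800)
1/A = 1/(-924800) = -1/924800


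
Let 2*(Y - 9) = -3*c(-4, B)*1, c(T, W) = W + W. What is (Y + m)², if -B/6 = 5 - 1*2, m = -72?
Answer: 81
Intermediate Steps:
B = -18 (B = -6*(5 - 1*2) = -6*(5 - 2) = -6*3 = -18)
c(T, W) = 2*W
Y = 63 (Y = 9 + (-6*(-18)*1)/2 = 9 + (-3*(-36)*1)/2 = 9 + (108*1)/2 = 9 + (½)*108 = 9 + 54 = 63)
(Y + m)² = (63 - 72)² = (-9)² = 81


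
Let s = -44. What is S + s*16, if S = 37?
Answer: -667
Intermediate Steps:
S + s*16 = 37 - 44*16 = 37 - 704 = -667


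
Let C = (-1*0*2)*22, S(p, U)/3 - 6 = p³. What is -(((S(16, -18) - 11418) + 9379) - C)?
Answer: -10267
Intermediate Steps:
S(p, U) = 18 + 3*p³
C = 0 (C = (0*2)*22 = 0*22 = 0)
-(((S(16, -18) - 11418) + 9379) - C) = -((((18 + 3*16³) - 11418) + 9379) - 1*0) = -((((18 + 3*4096) - 11418) + 9379) + 0) = -((((18 + 12288) - 11418) + 9379) + 0) = -(((12306 - 11418) + 9379) + 0) = -((888 + 9379) + 0) = -(10267 + 0) = -1*10267 = -10267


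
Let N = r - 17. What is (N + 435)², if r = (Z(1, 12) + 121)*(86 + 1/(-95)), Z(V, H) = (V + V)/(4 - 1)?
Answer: 42733571841/361 ≈ 1.1838e+8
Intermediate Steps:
Z(V, H) = 2*V/3 (Z(V, H) = (2*V)/3 = (2*V)*(⅓) = 2*V/3)
r = 198779/19 (r = ((⅔)*1 + 121)*(86 + 1/(-95)) = (⅔ + 121)*(86 - 1/95) = (365/3)*(8169/95) = 198779/19 ≈ 10462.)
N = 198456/19 (N = 198779/19 - 17 = 198456/19 ≈ 10445.)
(N + 435)² = (198456/19 + 435)² = (206721/19)² = 42733571841/361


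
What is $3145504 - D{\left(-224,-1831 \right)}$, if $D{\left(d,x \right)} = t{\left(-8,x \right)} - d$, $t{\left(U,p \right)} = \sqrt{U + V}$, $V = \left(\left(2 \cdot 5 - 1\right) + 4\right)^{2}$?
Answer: $3145280 - \sqrt{161} \approx 3.1453 \cdot 10^{6}$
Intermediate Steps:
$V = 169$ ($V = \left(\left(10 - 1\right) + 4\right)^{2} = \left(9 + 4\right)^{2} = 13^{2} = 169$)
$t{\left(U,p \right)} = \sqrt{169 + U}$ ($t{\left(U,p \right)} = \sqrt{U + 169} = \sqrt{169 + U}$)
$D{\left(d,x \right)} = \sqrt{161} - d$ ($D{\left(d,x \right)} = \sqrt{169 - 8} - d = \sqrt{161} - d$)
$3145504 - D{\left(-224,-1831 \right)} = 3145504 - \left(\sqrt{161} - -224\right) = 3145504 - \left(\sqrt{161} + 224\right) = 3145504 - \left(224 + \sqrt{161}\right) = 3145280 - \sqrt{161}$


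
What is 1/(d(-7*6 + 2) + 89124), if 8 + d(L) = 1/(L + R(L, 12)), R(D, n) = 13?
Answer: 27/2406131 ≈ 1.1221e-5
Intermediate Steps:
d(L) = -8 + 1/(13 + L) (d(L) = -8 + 1/(L + 13) = -8 + 1/(13 + L))
1/(d(-7*6 + 2) + 89124) = 1/((-103 - 8*(-7*6 + 2))/(13 + (-7*6 + 2)) + 89124) = 1/((-103 - 8*(-42 + 2))/(13 + (-42 + 2)) + 89124) = 1/((-103 - 8*(-40))/(13 - 40) + 89124) = 1/((-103 + 320)/(-27) + 89124) = 1/(-1/27*217 + 89124) = 1/(-217/27 + 89124) = 1/(2406131/27) = 27/2406131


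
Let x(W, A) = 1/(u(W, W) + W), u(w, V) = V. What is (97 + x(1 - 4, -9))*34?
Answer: 9877/3 ≈ 3292.3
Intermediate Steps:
x(W, A) = 1/(2*W) (x(W, A) = 1/(W + W) = 1/(2*W))
(97 + x(1 - 4, -9))*34 = (97 + 1/(2*(1 - 4)))*34 = (97 + (½)/(-3))*34 = (97 + (½)*(-⅓))*34 = (97 - ⅙)*34 = (581/6)*34 = 9877/3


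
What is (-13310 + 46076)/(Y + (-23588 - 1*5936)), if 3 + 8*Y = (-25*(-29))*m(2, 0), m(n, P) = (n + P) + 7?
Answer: -131064/114835 ≈ -1.1413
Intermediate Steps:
m(n, P) = 7 + P + n (m(n, P) = (P + n) + 7 = 7 + P + n)
Y = 3261/4 (Y = -3/8 + ((-25*(-29))*(7 + 0 + 2))/8 = -3/8 + (725*9)/8 = -3/8 + (1/8)*6525 = -3/8 + 6525/8 = 3261/4 ≈ 815.25)
(-13310 + 46076)/(Y + (-23588 - 1*5936)) = (-13310 + 46076)/(3261/4 + (-23588 - 1*5936)) = 32766/(3261/4 + (-23588 - 5936)) = 32766/(3261/4 - 29524) = 32766/(-114835/4) = 32766*(-4/114835) = -131064/114835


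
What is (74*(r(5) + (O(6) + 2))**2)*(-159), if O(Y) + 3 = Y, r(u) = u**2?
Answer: -10589400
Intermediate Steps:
O(Y) = -3 + Y
(74*(r(5) + (O(6) + 2))**2)*(-159) = (74*(5**2 + ((-3 + 6) + 2))**2)*(-159) = (74*(25 + (3 + 2))**2)*(-159) = (74*(25 + 5)**2)*(-159) = (74*30**2)*(-159) = (74*900)*(-159) = 66600*(-159) = -10589400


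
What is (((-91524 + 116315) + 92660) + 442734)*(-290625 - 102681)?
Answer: -220324121610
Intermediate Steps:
(((-91524 + 116315) + 92660) + 442734)*(-290625 - 102681) = ((24791 + 92660) + 442734)*(-393306) = (117451 + 442734)*(-393306) = 560185*(-393306) = -220324121610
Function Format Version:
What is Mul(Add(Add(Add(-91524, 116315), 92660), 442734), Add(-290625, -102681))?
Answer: -220324121610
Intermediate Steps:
Mul(Add(Add(Add(-91524, 116315), 92660), 442734), Add(-290625, -102681)) = Mul(Add(Add(24791, 92660), 442734), -393306) = Mul(Add(117451, 442734), -393306) = Mul(560185, -393306) = -220324121610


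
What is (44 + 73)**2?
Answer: 13689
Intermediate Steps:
(44 + 73)**2 = 117**2 = 13689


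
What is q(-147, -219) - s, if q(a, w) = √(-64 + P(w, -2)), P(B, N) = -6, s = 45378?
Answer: -45378 + I*√70 ≈ -45378.0 + 8.3666*I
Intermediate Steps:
q(a, w) = I*√70 (q(a, w) = √(-64 - 6) = √(-70) = I*√70)
q(-147, -219) - s = I*√70 - 1*45378 = I*√70 - 45378 = -45378 + I*√70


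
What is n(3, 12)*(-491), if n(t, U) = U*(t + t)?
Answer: -35352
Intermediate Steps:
n(t, U) = 2*U*t (n(t, U) = U*(2*t) = 2*U*t)
n(3, 12)*(-491) = (2*12*3)*(-491) = 72*(-491) = -35352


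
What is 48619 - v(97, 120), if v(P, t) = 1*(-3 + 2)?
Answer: 48620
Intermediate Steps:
v(P, t) = -1 (v(P, t) = 1*(-1) = -1)
48619 - v(97, 120) = 48619 - 1*(-1) = 48619 + 1 = 48620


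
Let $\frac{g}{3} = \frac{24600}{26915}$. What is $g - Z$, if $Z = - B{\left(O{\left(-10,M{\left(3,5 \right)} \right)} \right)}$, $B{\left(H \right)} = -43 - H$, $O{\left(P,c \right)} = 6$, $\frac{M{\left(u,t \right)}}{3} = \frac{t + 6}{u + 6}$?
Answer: $- \frac{249007}{5383} \approx -46.258$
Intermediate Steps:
$M{\left(u,t \right)} = \frac{3 \left(6 + t\right)}{6 + u}$ ($M{\left(u,t \right)} = 3 \frac{t + 6}{u + 6} = 3 \frac{6 + t}{6 + u} = \frac{3 \left(6 + t\right)}{6 + u}$)
$g = \frac{14760}{5383}$ ($g = 3 \cdot \frac{24600}{26915} = 3 \cdot 24600 \cdot \frac{1}{26915} = 3 \cdot \frac{4920}{5383} = \frac{14760}{5383} \approx 2.742$)
$Z = 49$ ($Z = - (-43 - 6) = \left(-1\right) \left(-49\right) = 49$)
$g - Z = \frac{14760}{5383} - 49 = - \frac{249007}{5383}$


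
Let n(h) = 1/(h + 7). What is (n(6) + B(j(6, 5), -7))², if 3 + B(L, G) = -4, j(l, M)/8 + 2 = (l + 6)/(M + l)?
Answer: 8100/169 ≈ 47.929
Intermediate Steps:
j(l, M) = -16 + 8*(6 + l)/(M + l) (j(l, M) = -16 + 8*((l + 6)/(M + l)) = -16 + 8*((6 + l)/(M + l)) = -16 + 8*(6 + l)/(M + l))
B(L, G) = -7 (B(L, G) = -3 - 4 = -7)
n(h) = 1/(7 + h)
(n(6) + B(j(6, 5), -7))² = (1/(7 + 6) - 7)² = (1/13 - 7)² = (-90/13)² = 8100/169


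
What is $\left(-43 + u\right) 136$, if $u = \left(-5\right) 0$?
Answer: $-5848$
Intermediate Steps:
$u = 0$
$\left(-43 + u\right) 136 = \left(-43 + 0\right) 136 = \left(-43\right) 136 = -5848$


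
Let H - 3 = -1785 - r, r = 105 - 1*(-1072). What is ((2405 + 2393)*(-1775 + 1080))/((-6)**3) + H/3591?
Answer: 73913243/4788 ≈ 15437.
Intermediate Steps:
r = 1177 (r = 105 + 1072 = 1177)
H = -2959 (H = 3 + (-1785 - 1*1177) = 3 + (-1785 - 1177) = 3 - 2962 = -2959)
((2405 + 2393)*(-1775 + 1080))/((-6)**3) + H/3591 = ((2405 + 2393)*(-1775 + 1080))/((-6)**3) - 2959/3591 = (4798*(-695))/(-216) - 2959*1/3591 = -3334610*(-1/216) - 2959/3591 = 1667305/108 - 2959/3591 = 73913243/4788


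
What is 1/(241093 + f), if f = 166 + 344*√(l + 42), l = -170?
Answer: 241259/58221052089 - 2752*I*√2/58221052089 ≈ 4.1438e-6 - 6.6847e-8*I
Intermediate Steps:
f = 166 + 2752*I*√2 (f = 166 + 344*√(-170 + 42) = 166 + 344*√(-128) = 166 + 344*(8*I*√2) = 166 + 2752*I*√2 ≈ 166.0 + 3891.9*I)
1/(241093 + f) = 1/(241093 + (166 + 2752*I*√2)) = 1/(241259 + 2752*I*√2)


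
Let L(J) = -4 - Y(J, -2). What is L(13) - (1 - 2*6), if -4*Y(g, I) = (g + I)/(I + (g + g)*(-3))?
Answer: 2229/320 ≈ 6.9656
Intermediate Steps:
Y(g, I) = -(I + g)/(4*(I - 6*g)) (Y(g, I) = -(g + I)/(4*(I + (g + g)*(-3))) = -(I + g)/(4*(I + (2*g)*(-3))) = -(I + g)/(4*(I - 6*g)))
L(J) = -4 - (-2 + J)/(4*(2 + 6*J)) (L(J) = -4 - (-2 + J)/(4*(-1*(-2) + 6*J)) = -4 - (-2 + J)/(4*(2 + 6*J)))
L(13) - (1 - 2*6) = (-30 - 97*13)/(8*(1 + 3*13)) - (1 - 2*6) = (-30 - 1261)/(8*(1 + 39)) - (1 - 12) = (1/8)*(-1291)/40 - 1*(-11) = (1/8)*(1/40)*(-1291) + 11 = -1291/320 + 11 = 2229/320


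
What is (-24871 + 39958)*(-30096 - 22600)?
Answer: -795024552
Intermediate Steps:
(-24871 + 39958)*(-30096 - 22600) = 15087*(-52696) = -795024552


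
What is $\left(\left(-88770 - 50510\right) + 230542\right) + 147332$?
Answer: $238594$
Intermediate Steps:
$\left(\left(-88770 - 50510\right) + 230542\right) + 147332 = \left(-139280 + 230542\right) + 147332 = 91262 + 147332 = 238594$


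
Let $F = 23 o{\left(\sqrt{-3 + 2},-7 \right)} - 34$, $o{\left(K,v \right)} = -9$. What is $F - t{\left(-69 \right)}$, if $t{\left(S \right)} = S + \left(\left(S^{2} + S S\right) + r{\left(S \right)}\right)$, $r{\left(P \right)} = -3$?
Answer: $-9691$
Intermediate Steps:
$t{\left(S \right)} = -3 + S + 2 S^{2}$ ($t{\left(S \right)} = S - \left(3 - S^{2} - S S\right) = S + \left(\left(S^{2} + S^{2}\right) - 3\right) = S + \left(2 S^{2} - 3\right) = S + \left(-3 + 2 S^{2}\right) = -3 + S + 2 S^{2}$)
$F = -241$ ($F = 23 \left(-9\right) - 34 = -207 - 34 = -241$)
$F - t{\left(-69 \right)} = -241 - \left(-3 - 69 + 2 \left(-69\right)^{2}\right) = -241 - \left(-3 - 69 + 2 \cdot 4761\right) = -241 - \left(-3 - 69 + 9522\right) = -241 - 9450 = -9691$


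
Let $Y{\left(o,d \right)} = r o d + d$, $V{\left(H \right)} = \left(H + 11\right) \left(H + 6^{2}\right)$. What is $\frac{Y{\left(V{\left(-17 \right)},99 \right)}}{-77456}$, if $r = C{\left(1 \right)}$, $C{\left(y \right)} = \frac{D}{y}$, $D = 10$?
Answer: $\frac{112761}{77456} \approx 1.4558$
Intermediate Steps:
$C{\left(y \right)} = \frac{10}{y}$
$r = 10$ ($r = \frac{10}{1} = 10 \cdot 1 = 10$)
$V{\left(H \right)} = \left(11 + H\right) \left(36 + H\right)$ ($V{\left(H \right)} = \left(11 + H\right) \left(H + 36\right) = \left(11 + H\right) \left(36 + H\right)$)
$Y{\left(o,d \right)} = d + 10 d o$ ($Y{\left(o,d \right)} = 10 o d + d = 10 d o + d = d + 10 d o$)
$\frac{Y{\left(V{\left(-17 \right)},99 \right)}}{-77456} = \frac{99 \left(1 + 10 \left(396 + \left(-17\right)^{2} + 47 \left(-17\right)\right)\right)}{-77456} = 99 \left(1 + 10 \left(396 + 289 - 799\right)\right) \left(- \frac{1}{77456}\right) = 99 \left(1 + 10 \left(-114\right)\right) \left(- \frac{1}{77456}\right) = 99 \left(1 - 1140\right) \left(- \frac{1}{77456}\right) = 99 \left(-1139\right) \left(- \frac{1}{77456}\right) = \left(-112761\right) \left(- \frac{1}{77456}\right) = \frac{112761}{77456}$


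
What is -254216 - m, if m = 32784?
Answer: -287000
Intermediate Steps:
-254216 - m = -254216 - 1*32784 = -254216 - 32784 = -287000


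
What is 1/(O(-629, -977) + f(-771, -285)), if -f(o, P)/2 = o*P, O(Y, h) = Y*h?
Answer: 1/175063 ≈ 5.7122e-6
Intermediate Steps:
f(o, P) = -2*P*o (f(o, P) = -2*o*P = -2*P*o)
1/(O(-629, -977) + f(-771, -285)) = 1/(-629*(-977) - 2*(-285)*(-771)) = 1/(614533 - 439470) = 1/175063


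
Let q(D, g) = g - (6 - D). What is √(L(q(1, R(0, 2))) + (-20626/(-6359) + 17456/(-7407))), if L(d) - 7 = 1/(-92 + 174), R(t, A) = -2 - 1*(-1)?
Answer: √13092572758097264854/1287430422 ≈ 2.8105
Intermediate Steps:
R(t, A) = -1 (R(t, A) = -2 + 1 = -1)
q(D, g) = -6 + D + g (q(D, g) = g + (-6 + D) = -6 + D + g)
L(d) = 575/82 (L(d) = 7 + 1/(-92 + 174) = 7 + 1/82 = 575/82)
√(L(q(1, R(0, 2))) + (-20626/(-6359) + 17456/(-7407))) = √(575/82 + (-20626/(-6359) + 17456/(-7407))) = √(575/82 + (-20626*(-1/6359) + 17456*(-1/7407))) = √(575/82 + (20626/6359 - 17456/7407)) = √(575/82 + 41774078/47101113) = √(30508614371/3862291266) = √13092572758097264854/1287430422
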